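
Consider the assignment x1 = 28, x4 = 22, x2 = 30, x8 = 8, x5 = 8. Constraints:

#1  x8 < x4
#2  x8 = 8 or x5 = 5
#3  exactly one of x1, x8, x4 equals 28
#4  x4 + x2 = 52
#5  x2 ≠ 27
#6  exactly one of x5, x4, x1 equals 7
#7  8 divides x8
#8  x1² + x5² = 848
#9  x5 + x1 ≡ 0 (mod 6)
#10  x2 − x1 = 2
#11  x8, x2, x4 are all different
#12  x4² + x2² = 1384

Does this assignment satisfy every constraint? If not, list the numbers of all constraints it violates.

The assignment fails constraint 6.

#1 x8 = 8, x4 = 22; 8 < 22  true
#2 x8 = 8 = 8 (first disjunct)  true
#3 x1=28, x8=8, x4=22; 1 of them equals 28  true
#4 x4 + x2 = 22 + 30 = 52  true
#5 x2 = 30, and 30 ≠ 27  true
#6 x5=8, x4=22, x1=28; 0 of them equal 7, not exactly one  false
#7 8 / 8 = 1, so 8 divides 8  true
#8 x1² + x5² = 28² + 8² = 784 + 64 = 848  true
#9 x5 + x1 = 36; 36 mod 6 = 0  true
#10 x2 − x1 = 30 − 28 = 2  true
#11 values 8, 30, 22 are pairwise distinct  true
#12 x4² + x2² = 22² + 30² = 484 + 900 = 1384  true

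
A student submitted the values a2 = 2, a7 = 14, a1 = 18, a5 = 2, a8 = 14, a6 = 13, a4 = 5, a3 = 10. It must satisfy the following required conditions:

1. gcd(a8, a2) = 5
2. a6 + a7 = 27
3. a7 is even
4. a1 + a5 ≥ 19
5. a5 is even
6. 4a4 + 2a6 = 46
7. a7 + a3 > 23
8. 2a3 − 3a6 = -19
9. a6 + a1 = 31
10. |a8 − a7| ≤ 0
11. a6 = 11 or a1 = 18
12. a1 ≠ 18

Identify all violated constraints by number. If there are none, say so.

1. gcd(14, 2) = 2, not 5 — does not hold.
2. a6 + a7 = 13 + 14 = 27 — holds.
3. a7 = 14 is even — holds.
4. a1 + a5 = 18 + 2 = 20; 20 ≥ 19 — holds.
5. a5 = 2 is even — holds.
6. 4a4 + 2a6 = 4(5) + 2(13) = 46 — holds.
7. a7 + a3 = 14 + 10 = 24; 24 > 23 — holds.
8. 2a3 − 3a6 = 2(10) − 3(13) = -19 — holds.
9. a6 + a1 = 13 + 18 = 31 — holds.
10. |14 − 14| = 0; 0 ≤ 0 — holds.
11. a6 = 13 ≠ 11, but a1 = 18 = 18 (second disjunct) — holds.
12. a1 = 18, but 18 is required to differ — does not hold.

No — constraints 1 and 12 are not satisfied.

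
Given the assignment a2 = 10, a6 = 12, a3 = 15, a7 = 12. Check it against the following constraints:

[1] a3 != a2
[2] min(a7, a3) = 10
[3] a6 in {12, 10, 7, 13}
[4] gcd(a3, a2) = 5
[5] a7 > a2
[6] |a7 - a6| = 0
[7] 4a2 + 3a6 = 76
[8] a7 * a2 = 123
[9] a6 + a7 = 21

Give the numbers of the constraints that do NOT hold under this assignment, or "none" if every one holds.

No — constraints 2, 8, and 9 are not satisfied.

[1] a3 = 15, a2 = 10; distinct  ✔
[2] min(12, 15) = 12, not 10  ✘
[3] a6 = 12 is in {12, 10, 7, 13}  ✔
[4] gcd(15, 10) = 5  ✔
[5] a7 = 12, a2 = 10; 12 > 10  ✔
[6] |12 - 12| = 0  ✔
[7] 4a2 + 3a6 = 4(10) + 3(12) = 76  ✔
[8] a7 * a2 = 12 * 10 = 120, not 123  ✘
[9] a6 + a7 = 12 + 12 = 24, not 21  ✘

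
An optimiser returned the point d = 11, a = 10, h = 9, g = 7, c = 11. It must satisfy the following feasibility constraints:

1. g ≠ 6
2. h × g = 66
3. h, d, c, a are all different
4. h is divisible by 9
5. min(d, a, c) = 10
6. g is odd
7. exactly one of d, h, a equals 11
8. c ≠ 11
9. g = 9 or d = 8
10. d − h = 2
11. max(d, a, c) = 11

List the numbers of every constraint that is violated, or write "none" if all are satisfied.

Constraints 2, 3, 8, and 9 are violated.

1. g = 7, and 7 ≠ 6  holds
2. h × g = 9 × 7 = 63, not 66  fails
3. d = c = 11, not all different  fails
4. 9 / 9 = 1, so 9 divides 9  holds
5. min(11, 10, 11) = 10  holds
6. g = 7 is odd  holds
7. d=11, h=9, a=10; 1 of them equals 11  holds
8. c = 11, but 11 is required to differ  fails
9. g = 7 ≠ 9 and d = 11 ≠ 8; both disjuncts false  fails
10. d − h = 11 − 9 = 2  holds
11. max(11, 10, 11) = 11  holds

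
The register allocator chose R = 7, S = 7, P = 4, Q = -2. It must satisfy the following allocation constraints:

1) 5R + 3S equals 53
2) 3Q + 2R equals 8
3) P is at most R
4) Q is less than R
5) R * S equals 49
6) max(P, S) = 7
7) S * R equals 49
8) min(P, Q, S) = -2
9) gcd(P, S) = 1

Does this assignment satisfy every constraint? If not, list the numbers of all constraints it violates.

1) 5R + 3S = 5(7) + 3(7) = 56, not 53 — does not hold.
2) 3Q + 2R = 3(-2) + 2(7) = 8 — holds.
3) P = 4, R = 7; 4 ≤ 7 — holds.
4) Q = -2, R = 7; -2 < 7 — holds.
5) R * S = 7 * 7 = 49 — holds.
6) max(4, 7) = 7 — holds.
7) S * R = 7 * 7 = 49 — holds.
8) min(4, -2, 7) = -2 — holds.
9) gcd(4, 7) = 1 — holds.

Constraint 1 is violated.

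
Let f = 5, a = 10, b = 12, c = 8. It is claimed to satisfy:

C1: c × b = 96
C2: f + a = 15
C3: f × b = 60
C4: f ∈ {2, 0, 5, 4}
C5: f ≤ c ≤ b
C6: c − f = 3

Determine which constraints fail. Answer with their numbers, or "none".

All constraints are satisfied.

C1: c × b = 8 × 12 = 96  OK
C2: f + a = 5 + 10 = 15  OK
C3: f × b = 5 × 12 = 60  OK
C4: f = 5 is in {2, 0, 5, 4}  OK
C5: values 5 ≤ 8 ≤ 12  OK
C6: c − f = 8 − 5 = 3  OK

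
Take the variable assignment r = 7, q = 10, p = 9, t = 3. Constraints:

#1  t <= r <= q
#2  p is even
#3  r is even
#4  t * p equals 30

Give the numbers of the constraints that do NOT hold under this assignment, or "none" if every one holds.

Constraints 2, 3, and 4 are violated.

#1 values 3 <= 7 <= 10 — holds.
#2 p = 9 is odd — does not hold.
#3 r = 7 is odd — does not hold.
#4 t * p = 3 * 9 = 27, not 30 — does not hold.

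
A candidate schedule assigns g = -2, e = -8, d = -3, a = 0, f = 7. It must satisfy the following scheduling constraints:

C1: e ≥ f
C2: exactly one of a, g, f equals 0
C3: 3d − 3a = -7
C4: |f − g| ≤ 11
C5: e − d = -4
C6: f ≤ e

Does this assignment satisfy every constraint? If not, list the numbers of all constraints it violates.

The assignment fails constraints 1, 3, 5, and 6.

C1: e = -8, f = 7; -8 < 7 (want ≥) — violated.
C2: a=0, g=-2, f=7; 1 of them equals 0 — OK.
C3: 3d − 3a = 3(-3) − 3(0) = -9, not -7 — violated.
C4: |7 − (-2)| = 9; 9 ≤ 11 — OK.
C5: e − d = -8 − (-3) = -5, not -4 — violated.
C6: f = 7, e = -8; 7 > -8 (want ≤) — violated.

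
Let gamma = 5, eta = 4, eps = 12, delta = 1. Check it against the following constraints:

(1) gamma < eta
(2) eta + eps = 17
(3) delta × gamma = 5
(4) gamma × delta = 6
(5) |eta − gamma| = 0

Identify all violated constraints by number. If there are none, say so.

The assignment fails constraints 1, 2, 4, 5.

(1) gamma = 5, eta = 4; 5 ≥ 4 (want <)  false
(2) eta + eps = 4 + 12 = 16, not 17  false
(3) delta × gamma = 1 × 5 = 5  true
(4) gamma × delta = 5 × 1 = 5, not 6  false
(5) |4 − 5| = 1, not 0  false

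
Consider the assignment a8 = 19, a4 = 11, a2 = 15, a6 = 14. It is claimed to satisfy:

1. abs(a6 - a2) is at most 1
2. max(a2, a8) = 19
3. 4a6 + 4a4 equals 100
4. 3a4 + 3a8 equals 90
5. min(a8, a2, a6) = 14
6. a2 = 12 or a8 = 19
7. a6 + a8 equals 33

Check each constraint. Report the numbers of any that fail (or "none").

1. abs(14 - 15) = 1; 1 ≤ 1 — holds.
2. max(15, 19) = 19 — holds.
3. 4a6 + 4a4 = 4(14) + 4(11) = 100 — holds.
4. 3a4 + 3a8 = 3(11) + 3(19) = 90 — holds.
5. min(19, 15, 14) = 14 — holds.
6. a2 = 15 ≠ 12, but a8 = 19 = 19 (second disjunct) — holds.
7. a6 + a8 = 14 + 19 = 33 — holds.

All constraints are satisfied.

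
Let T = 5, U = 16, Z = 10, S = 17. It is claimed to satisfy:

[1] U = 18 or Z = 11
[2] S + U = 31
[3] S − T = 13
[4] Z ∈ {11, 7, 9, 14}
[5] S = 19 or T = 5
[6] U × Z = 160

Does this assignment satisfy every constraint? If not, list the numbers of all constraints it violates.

Constraints 1, 2, 3, and 4 are violated.

[1] U = 16 ≠ 18 and Z = 10 ≠ 11; both disjuncts false — violated.
[2] S + U = 17 + 16 = 33, not 31 — violated.
[3] S − T = 17 − 5 = 12, not 13 — violated.
[4] Z = 10 is not in {11, 7, 9, 14} — violated.
[5] S = 17 ≠ 19, but T = 5 = 5 (second disjunct) — satisfied.
[6] U × Z = 16 × 10 = 160 — satisfied.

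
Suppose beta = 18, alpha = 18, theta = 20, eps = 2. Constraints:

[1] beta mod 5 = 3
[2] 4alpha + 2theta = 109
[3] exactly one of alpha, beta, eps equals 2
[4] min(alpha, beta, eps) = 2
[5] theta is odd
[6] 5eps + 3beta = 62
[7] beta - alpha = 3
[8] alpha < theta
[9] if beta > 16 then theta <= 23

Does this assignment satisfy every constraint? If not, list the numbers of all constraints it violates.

Constraints 2, 5, 6, 7 are violated.

[1] 18 mod 5 = 3  yes
[2] 4alpha + 2theta = 4(18) + 2(20) = 112, not 109  no
[3] alpha=18, beta=18, eps=2; 1 of them equals 2  yes
[4] min(18, 18, 2) = 2  yes
[5] theta = 20 is even  no
[6] 5eps + 3beta = 5(2) + 3(18) = 64, not 62  no
[7] beta - alpha = 18 - 18 = 0, not 3  no
[8] alpha = 18, theta = 20; 18 < 20  yes
[9] beta = 18 > 16, so we need theta ≤ 23; theta = 20 ≤ 23  yes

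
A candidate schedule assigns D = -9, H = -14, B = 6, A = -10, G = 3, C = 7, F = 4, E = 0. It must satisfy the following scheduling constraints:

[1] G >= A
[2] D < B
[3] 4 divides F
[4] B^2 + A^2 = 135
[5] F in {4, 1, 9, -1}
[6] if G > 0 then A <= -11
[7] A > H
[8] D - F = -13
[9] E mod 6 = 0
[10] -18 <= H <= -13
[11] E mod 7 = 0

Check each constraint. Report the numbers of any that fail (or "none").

Violated: 4, 6.

[1] G = 3, A = -10; 3 ≥ -10 — holds.
[2] D = -9, B = 6; -9 < 6 — holds.
[3] 4 / 4 = 1, so 4 divides 4 — holds.
[4] B^2 + A^2 = 6^2 + (-10)^2 = 36 + 100 = 136, not 135 — fails.
[5] F = 4 is in {4, 1, 9, -1} — holds.
[6] G = 3 > 0, so we need A ≤ -11; but A = -10 > -11 — fails.
[7] A = -10, H = -14; -10 > -14 — holds.
[8] D - F = -9 - 4 = -13 — holds.
[9] 0 mod 6 = 0 — holds.
[10] H = -14 lies in [-18, -13] — holds.
[11] 0 mod 7 = 0 — holds.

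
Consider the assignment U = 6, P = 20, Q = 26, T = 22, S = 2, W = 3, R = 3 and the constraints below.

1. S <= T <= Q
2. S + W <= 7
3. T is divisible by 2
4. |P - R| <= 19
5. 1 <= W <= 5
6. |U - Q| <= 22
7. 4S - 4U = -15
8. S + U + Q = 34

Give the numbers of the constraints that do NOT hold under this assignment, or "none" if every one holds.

1. values 2 <= 22 <= 26  holds
2. S + W = 2 + 3 = 5; 5 ≤ 7  holds
3. 22 / 2 = 11, so 2 divides 22  holds
4. |20 - 3| = 17; 17 ≤ 19  holds
5. W = 3 lies in [1, 5]  holds
6. |6 - 26| = 20; 20 ≤ 22  holds
7. 4S - 4U = 4(2) - 4(6) = -16, not -15  fails
8. S + U + Q = 2 + 6 + 26 = 34  holds

Constraint 7 does not hold.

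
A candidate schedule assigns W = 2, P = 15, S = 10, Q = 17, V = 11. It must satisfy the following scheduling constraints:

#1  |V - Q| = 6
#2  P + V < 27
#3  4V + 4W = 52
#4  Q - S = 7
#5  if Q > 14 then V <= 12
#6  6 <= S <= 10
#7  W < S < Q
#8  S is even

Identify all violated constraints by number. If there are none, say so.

The assignment satisfies every constraint.

#1 |11 - 17| = 6  yes
#2 P + V = 15 + 11 = 26; 26 < 27  yes
#3 4V + 4W = 4(11) + 4(2) = 52  yes
#4 Q - S = 17 - 10 = 7  yes
#5 Q = 17 > 14, so we need V ≤ 12; V = 11 ≤ 12  yes
#6 S = 10 lies in [6, 10]  yes
#7 values 2 < 10 < 17  yes
#8 S = 10 is even  yes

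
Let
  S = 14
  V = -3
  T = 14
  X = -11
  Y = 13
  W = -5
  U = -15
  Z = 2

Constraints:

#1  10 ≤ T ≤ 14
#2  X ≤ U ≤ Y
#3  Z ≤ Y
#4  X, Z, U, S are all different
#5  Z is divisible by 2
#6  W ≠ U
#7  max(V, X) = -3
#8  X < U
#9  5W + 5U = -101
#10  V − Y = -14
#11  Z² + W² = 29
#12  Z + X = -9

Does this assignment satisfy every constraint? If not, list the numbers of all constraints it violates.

#1 T = 14 lies in [10, 14]  true
#2 values -11, -15, 13; X = -11 is not ≤ U = -15  false
#3 Z = 2, Y = 13; 2 ≤ 13  true
#4 values -11, 2, -15, 14 are pairwise distinct  true
#5 2 / 2 = 1, so 2 divides 2  true
#6 W = -5, U = -15; distinct  true
#7 max(-3, -11) = -3  true
#8 X = -11, U = -15; -11 ≥ -15 (want <)  false
#9 5W + 5U = 5(-5) + 5(-15) = -100, not -101  false
#10 V − Y = -3 − 13 = -16, not -14  false
#11 Z² + W² = 2² + (-5)² = 4 + 25 = 29  true
#12 Z + X = 2 + (-11) = -9  true

Violated: 2, 8, 9, and 10.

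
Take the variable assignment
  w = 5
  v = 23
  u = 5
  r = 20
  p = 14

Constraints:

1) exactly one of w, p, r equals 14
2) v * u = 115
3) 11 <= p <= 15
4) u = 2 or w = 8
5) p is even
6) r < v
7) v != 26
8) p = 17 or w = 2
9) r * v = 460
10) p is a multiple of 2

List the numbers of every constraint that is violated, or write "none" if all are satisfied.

No — constraints 4 and 8 are not satisfied.

1) w=5, p=14, r=20; 1 of them equals 14  holds
2) v * u = 23 * 5 = 115  holds
3) p = 14 lies in [11, 15]  holds
4) u = 5 ≠ 2 and w = 5 ≠ 8; both disjuncts false  fails
5) p = 14 is even  holds
6) r = 20, v = 23; 20 < 23  holds
7) v = 23, and 23 ≠ 26  holds
8) p = 14 ≠ 17 and w = 5 ≠ 2; both disjuncts false  fails
9) r * v = 20 * 23 = 460  holds
10) 14 / 2 = 7, so 2 divides 14  holds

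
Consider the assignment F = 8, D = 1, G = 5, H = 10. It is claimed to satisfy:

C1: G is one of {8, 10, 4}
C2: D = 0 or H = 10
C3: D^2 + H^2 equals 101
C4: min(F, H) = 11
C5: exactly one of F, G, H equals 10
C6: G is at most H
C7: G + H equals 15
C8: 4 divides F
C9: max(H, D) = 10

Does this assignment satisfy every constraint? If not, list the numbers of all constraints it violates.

Constraints 1 and 4 do not hold.

C1: G = 5 is not in {8, 10, 4}  no
C2: D = 1 ≠ 0, but H = 10 = 10 (second disjunct)  yes
C3: D^2 + H^2 = 1^2 + 10^2 = 1 + 100 = 101  yes
C4: min(8, 10) = 8, not 11  no
C5: F=8, G=5, H=10; 1 of them equals 10  yes
C6: G = 5, H = 10; 5 ≤ 10  yes
C7: G + H = 5 + 10 = 15  yes
C8: 8 / 4 = 2, so 4 divides 8  yes
C9: max(10, 1) = 10  yes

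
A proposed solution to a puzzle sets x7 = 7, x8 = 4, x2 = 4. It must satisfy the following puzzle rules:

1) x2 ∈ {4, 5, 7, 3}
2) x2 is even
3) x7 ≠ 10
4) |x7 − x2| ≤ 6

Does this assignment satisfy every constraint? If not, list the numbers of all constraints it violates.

Yes — all constraints hold.

1) x2 = 4 is in {4, 5, 7, 3} — satisfied.
2) x2 = 4 is even — satisfied.
3) x7 = 7, and 7 ≠ 10 — satisfied.
4) |7 − 4| = 3; 3 ≤ 6 — satisfied.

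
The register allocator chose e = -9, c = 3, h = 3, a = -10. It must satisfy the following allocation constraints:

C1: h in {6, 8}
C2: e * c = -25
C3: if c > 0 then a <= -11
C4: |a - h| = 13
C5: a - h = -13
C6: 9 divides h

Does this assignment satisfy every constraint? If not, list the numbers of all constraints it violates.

The assignment fails constraints 1, 2, 3, and 6.

C1: h = 3 is not in {6, 8} — does not hold.
C2: e * c = -9 * 3 = -27, not -25 — does not hold.
C3: c = 3 > 0, so we need a ≤ -11; but a = -10 > -11 — does not hold.
C4: |-10 - 3| = 13 — holds.
C5: a - h = -10 - 3 = -13 — holds.
C6: 3 = 9*0 + 3, so 9 does not divide 3 — does not hold.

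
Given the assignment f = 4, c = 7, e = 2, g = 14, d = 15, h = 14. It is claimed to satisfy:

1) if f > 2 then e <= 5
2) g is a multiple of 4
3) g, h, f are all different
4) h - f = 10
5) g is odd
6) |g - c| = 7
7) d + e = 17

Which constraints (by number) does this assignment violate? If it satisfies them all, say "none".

1) f = 4 > 2, so we need e ≤ 5; e = 2 ≤ 5 — satisfied.
2) 14 = 4*3 + 2, so 4 does not divide 14 — violated.
3) g = h = 14, not all different — violated.
4) h - f = 14 - 4 = 10 — satisfied.
5) g = 14 is even — violated.
6) |14 - 7| = 7 — satisfied.
7) d + e = 15 + 2 = 17 — satisfied.

Constraints 2, 3, and 5 do not hold.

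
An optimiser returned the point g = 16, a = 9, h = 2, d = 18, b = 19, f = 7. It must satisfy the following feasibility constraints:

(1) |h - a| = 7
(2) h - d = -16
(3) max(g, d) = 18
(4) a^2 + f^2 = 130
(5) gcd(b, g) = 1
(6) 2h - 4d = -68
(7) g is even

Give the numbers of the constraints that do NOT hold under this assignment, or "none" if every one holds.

(1) |2 - 9| = 7  yes
(2) h - d = 2 - 18 = -16  yes
(3) max(16, 18) = 18  yes
(4) a^2 + f^2 = 9^2 + 7^2 = 81 + 49 = 130  yes
(5) gcd(19, 16) = 1  yes
(6) 2h - 4d = 2(2) - 4(18) = -68  yes
(7) g = 16 is even  yes

None — every constraint holds.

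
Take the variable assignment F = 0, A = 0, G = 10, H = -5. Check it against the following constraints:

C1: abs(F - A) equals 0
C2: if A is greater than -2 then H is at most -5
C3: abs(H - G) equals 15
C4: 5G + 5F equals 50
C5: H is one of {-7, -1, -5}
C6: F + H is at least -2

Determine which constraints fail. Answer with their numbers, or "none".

Violated: 6.

C1: abs(0 - 0) = 0 — holds.
C2: A = 0 > -2, so we need H ≤ -5; H = -5 ≤ -5 — holds.
C3: abs(-5 - 10) = 15 — holds.
C4: 5G + 5F = 5(10) + 5(0) = 50 — holds.
C5: H = -5 is in {-7, -1, -5} — holds.
C6: F + H = 0 + (-5) = -5; -5 < -2, bound -2 not met — fails.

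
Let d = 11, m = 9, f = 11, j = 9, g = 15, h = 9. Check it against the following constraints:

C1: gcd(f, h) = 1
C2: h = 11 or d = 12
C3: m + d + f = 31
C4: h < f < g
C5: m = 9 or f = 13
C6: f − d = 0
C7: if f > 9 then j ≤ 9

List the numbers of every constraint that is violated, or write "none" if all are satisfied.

No — constraint 2 is not satisfied.

C1: gcd(11, 9) = 1  OK
C2: h = 9 ≠ 11 and d = 11 ≠ 12; both disjuncts false  FAIL
C3: m + d + f = 9 + 11 + 11 = 31  OK
C4: values 9 < 11 < 15  OK
C5: m = 9 = 9 (first disjunct)  OK
C6: f − d = 11 − 11 = 0  OK
C7: f = 11 > 9, so we need j ≤ 9; j = 9 ≤ 9  OK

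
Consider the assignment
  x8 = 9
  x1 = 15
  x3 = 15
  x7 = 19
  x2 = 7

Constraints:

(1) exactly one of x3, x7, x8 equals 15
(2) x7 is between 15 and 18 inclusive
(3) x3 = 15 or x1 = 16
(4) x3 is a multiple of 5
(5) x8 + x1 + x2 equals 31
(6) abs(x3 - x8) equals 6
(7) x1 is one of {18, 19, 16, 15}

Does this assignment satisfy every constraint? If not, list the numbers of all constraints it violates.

(1) x3=15, x7=19, x8=9; 1 of them equals 15 — OK.
(2) x7 = 19 is outside [15, 18] — violated.
(3) x3 = 15 = 15 (first disjunct) — OK.
(4) 15 / 5 = 3, so 5 divides 15 — OK.
(5) x8 + x1 + x2 = 9 + 15 + 7 = 31 — OK.
(6) abs(15 - 9) = 6 — OK.
(7) x1 = 15 is in {18, 19, 16, 15} — OK.

The assignment fails constraint 2.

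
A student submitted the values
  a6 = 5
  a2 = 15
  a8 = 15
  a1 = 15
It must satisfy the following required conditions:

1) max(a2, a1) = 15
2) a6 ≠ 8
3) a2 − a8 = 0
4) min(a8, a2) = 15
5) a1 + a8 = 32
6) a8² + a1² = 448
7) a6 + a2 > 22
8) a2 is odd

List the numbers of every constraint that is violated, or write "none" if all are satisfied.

The assignment fails constraints 5, 6, 7.

1) max(15, 15) = 15  OK
2) a6 = 5, and 5 ≠ 8  OK
3) a2 − a8 = 15 − 15 = 0  OK
4) min(15, 15) = 15  OK
5) a1 + a8 = 15 + 15 = 30, not 32  FAIL
6) a8² + a1² = 15² + 15² = 225 + 225 = 450, not 448  FAIL
7) a6 + a2 = 5 + 15 = 20; 20 ≤ 22, bound 22 not met  FAIL
8) a2 = 15 is odd  OK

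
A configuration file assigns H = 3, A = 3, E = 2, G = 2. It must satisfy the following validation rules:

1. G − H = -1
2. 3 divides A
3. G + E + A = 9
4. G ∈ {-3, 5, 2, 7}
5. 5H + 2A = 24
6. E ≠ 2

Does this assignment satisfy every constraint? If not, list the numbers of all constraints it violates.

No — constraints 3, 5, and 6 are not satisfied.

1. G − H = 2 − 3 = -1  holds
2. 3 / 3 = 1, so 3 divides 3  holds
3. G + E + A = 2 + 2 + 3 = 7, not 9  fails
4. G = 2 is in {-3, 5, 2, 7}  holds
5. 5H + 2A = 5(3) + 2(3) = 21, not 24  fails
6. E = 2, but 2 is required to differ  fails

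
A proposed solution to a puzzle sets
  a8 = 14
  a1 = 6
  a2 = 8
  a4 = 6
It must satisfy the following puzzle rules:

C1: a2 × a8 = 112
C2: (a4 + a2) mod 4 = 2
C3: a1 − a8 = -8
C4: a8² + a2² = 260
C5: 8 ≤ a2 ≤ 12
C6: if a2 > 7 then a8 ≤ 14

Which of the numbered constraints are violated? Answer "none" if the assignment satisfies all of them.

C1: a2 × a8 = 8 × 14 = 112  ✔
C2: a4 + a2 = 14; 14 mod 4 = 2  ✔
C3: a1 − a8 = 6 − 14 = -8  ✔
C4: a8² + a2² = 14² + 8² = 196 + 64 = 260  ✔
C5: a2 = 8 lies in [8, 12]  ✔
C6: a2 = 8 > 7, so we need a8 ≤ 14; a8 = 14 ≤ 14  ✔

No violations.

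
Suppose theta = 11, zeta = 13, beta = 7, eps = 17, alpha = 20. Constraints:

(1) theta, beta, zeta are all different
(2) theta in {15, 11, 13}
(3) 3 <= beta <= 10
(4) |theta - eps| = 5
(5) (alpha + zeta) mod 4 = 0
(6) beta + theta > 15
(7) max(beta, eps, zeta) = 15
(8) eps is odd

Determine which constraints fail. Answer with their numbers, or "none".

Constraints 4, 5, 7 do not hold.

(1) values 11, 7, 13 are pairwise distinct  yes
(2) theta = 11 is in {15, 11, 13}  yes
(3) beta = 7 lies in [3, 10]  yes
(4) |11 - 17| = 6, not 5  no
(5) alpha + zeta = 33; 33 mod 4 = 1, not 0  no
(6) beta + theta = 7 + 11 = 18; 18 > 15  yes
(7) max(7, 17, 13) = 17, not 15  no
(8) eps = 17 is odd  yes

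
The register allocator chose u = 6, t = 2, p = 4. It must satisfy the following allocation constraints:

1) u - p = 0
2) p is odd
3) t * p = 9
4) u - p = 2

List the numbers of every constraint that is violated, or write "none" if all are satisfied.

1) u - p = 6 - 4 = 2, not 0 — fails.
2) p = 4 is even — fails.
3) t * p = 2 * 4 = 8, not 9 — fails.
4) u - p = 6 - 4 = 2 — holds.

The assignment fails constraints 1, 2, 3.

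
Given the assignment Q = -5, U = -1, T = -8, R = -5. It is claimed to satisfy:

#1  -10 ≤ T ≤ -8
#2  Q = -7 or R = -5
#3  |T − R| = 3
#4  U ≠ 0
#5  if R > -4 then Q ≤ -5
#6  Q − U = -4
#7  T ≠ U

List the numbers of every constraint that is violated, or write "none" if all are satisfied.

All constraints are satisfied.

#1 T = -8 lies in [-10, -8]  holds
#2 Q = -5 ≠ -7, but R = -5 = -5 (second disjunct)  holds
#3 |-8 − (-5)| = 3  holds
#4 U = -1, and -1 ≠ 0  holds
#5 R = -5, not > -4; antecedent false, conditional vacuously true  holds
#6 Q − U = -5 − (-1) = -4  holds
#7 T = -8, U = -1; distinct  holds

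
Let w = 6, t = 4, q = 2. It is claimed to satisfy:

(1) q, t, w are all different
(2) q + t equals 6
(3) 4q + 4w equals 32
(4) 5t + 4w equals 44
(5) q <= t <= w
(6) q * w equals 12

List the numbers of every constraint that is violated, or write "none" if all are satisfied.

No violations.

(1) values 2, 4, 6 are pairwise distinct  yes
(2) q + t = 2 + 4 = 6  yes
(3) 4q + 4w = 4(2) + 4(6) = 32  yes
(4) 5t + 4w = 5(4) + 4(6) = 44  yes
(5) values 2 <= 4 <= 6  yes
(6) q * w = 2 * 6 = 12  yes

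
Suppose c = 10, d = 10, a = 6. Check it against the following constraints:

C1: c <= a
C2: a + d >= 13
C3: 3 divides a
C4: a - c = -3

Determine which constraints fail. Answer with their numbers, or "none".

Violated: 1 and 4.

C1: c = 10, a = 6; 10 > 6 (want ≤) — does not hold.
C2: a + d = 6 + 10 = 16; 16 ≥ 13 — holds.
C3: 6 / 3 = 2, so 3 divides 6 — holds.
C4: a - c = 6 - 10 = -4, not -3 — does not hold.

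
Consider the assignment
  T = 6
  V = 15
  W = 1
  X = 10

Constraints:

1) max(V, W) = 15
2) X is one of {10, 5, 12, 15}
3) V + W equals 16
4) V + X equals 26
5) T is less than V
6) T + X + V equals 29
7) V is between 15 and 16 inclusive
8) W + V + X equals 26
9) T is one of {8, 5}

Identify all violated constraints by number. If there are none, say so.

1) max(15, 1) = 15 — satisfied.
2) X = 10 is in {10, 5, 12, 15} — satisfied.
3) V + W = 15 + 1 = 16 — satisfied.
4) V + X = 15 + 10 = 25, not 26 — violated.
5) T = 6, V = 15; 6 < 15 — satisfied.
6) T + X + V = 6 + 10 + 15 = 31, not 29 — violated.
7) V = 15 lies in [15, 16] — satisfied.
8) W + V + X = 1 + 15 + 10 = 26 — satisfied.
9) T = 6 is not in {8, 5} — violated.

Constraints 4, 6, 9 are violated.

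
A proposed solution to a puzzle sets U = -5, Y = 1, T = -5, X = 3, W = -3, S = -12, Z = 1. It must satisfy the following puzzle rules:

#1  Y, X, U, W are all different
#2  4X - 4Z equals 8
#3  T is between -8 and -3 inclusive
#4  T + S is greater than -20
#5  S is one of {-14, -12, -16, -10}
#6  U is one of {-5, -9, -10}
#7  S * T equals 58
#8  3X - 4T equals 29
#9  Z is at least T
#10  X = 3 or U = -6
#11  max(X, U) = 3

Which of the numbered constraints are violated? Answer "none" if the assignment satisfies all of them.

No — constraint 7 is not satisfied.

#1 values 1, 3, -5, -3 are pairwise distinct — satisfied.
#2 4X - 4Z = 4(3) - 4(1) = 8 — satisfied.
#3 T = -5 lies in [-8, -3] — satisfied.
#4 T + S = -5 + (-12) = -17; -17 > -20 — satisfied.
#5 S = -12 is in {-14, -12, -16, -10} — satisfied.
#6 U = -5 is in {-5, -9, -10} — satisfied.
#7 S * T = -12 * (-5) = 60, not 58 — violated.
#8 3X - 4T = 3(3) - 4(-5) = 29 — satisfied.
#9 Z = 1, T = -5; 1 ≥ -5 — satisfied.
#10 X = 3 = 3 (first disjunct) — satisfied.
#11 max(3, -5) = 3 — satisfied.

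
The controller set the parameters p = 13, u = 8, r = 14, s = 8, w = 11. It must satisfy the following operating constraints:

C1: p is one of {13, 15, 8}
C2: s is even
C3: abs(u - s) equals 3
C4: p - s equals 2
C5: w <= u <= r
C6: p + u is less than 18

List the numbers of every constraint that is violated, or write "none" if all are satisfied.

Constraints 3, 4, 5, and 6 are violated.

C1: p = 13 is in {13, 15, 8}  ✓
C2: s = 8 is even  ✓
C3: abs(8 - 8) = 0, not 3  ✗
C4: p - s = 13 - 8 = 5, not 2  ✗
C5: values 11, 8, 14; w = 11 is not <= u = 8  ✗
C6: p + u = 13 + 8 = 21; 21 ≥ 18, bound 18 not met  ✗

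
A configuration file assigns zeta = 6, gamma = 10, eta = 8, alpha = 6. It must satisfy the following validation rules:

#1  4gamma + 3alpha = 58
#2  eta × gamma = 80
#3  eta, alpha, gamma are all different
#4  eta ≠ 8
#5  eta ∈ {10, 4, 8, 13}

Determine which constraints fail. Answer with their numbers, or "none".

#1 4gamma + 3alpha = 4(10) + 3(6) = 58  ✔
#2 eta × gamma = 8 × 10 = 80  ✔
#3 values 8, 6, 10 are pairwise distinct  ✔
#4 eta = 8, but 8 is required to differ  ✘
#5 eta = 8 is in {10, 4, 8, 13}  ✔

The assignment fails constraint 4.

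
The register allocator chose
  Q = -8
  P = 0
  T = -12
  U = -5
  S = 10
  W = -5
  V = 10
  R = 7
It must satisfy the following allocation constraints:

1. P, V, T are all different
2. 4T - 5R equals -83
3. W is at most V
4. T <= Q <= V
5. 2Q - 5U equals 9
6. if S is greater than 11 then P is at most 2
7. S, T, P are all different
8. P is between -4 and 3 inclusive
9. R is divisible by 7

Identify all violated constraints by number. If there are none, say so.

1. values 0, 10, -12 are pairwise distinct  ✓
2. 4T - 5R = 4(-12) - 5(7) = -83  ✓
3. W = -5, V = 10; -5 ≤ 10  ✓
4. values -12 <= -8 <= 10  ✓
5. 2Q - 5U = 2(-8) - 5(-5) = 9  ✓
6. S = 10, not > 11; antecedent false, conditional vacuously true  ✓
7. values 10, -12, 0 are pairwise distinct  ✓
8. P = 0 lies in [-4, 3]  ✓
9. 7 / 7 = 1, so 7 divides 7  ✓

No violations.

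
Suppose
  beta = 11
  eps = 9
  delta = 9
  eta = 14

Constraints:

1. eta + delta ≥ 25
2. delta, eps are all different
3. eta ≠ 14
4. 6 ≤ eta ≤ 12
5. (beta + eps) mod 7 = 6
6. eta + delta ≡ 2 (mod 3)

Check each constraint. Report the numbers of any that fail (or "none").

No — constraints 1, 2, 3, 4 are not satisfied.

1. eta + delta = 14 + 9 = 23; 23 < 25, bound 25 not met — violated.
2. delta = eps = 9, not all different — violated.
3. eta = 14, but 14 is required to differ — violated.
4. eta = 14 is outside [6, 12] — violated.
5. beta + eps = 20; 20 mod 7 = 6 — satisfied.
6. eta + delta = 23; 23 mod 3 = 2 — satisfied.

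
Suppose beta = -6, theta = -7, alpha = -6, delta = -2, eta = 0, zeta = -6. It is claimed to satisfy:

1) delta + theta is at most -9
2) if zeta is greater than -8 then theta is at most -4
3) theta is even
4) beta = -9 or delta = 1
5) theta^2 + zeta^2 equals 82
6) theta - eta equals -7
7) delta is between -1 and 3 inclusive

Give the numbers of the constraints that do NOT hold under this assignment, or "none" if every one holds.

Constraints 3, 4, 5, and 7 do not hold.

1) delta + theta = -2 + (-7) = -9; -9 ≤ -9  yes
2) zeta = -6 > -8, so we need theta ≤ -4; theta = -7 ≤ -4  yes
3) theta = -7 is odd  no
4) beta = -6 ≠ -9 and delta = -2 ≠ 1; both disjuncts false  no
5) theta^2 + zeta^2 = (-7)^2 + (-6)^2 = 49 + 36 = 85, not 82  no
6) theta - eta = -7 - 0 = -7  yes
7) delta = -2 is outside [-1, 3]  no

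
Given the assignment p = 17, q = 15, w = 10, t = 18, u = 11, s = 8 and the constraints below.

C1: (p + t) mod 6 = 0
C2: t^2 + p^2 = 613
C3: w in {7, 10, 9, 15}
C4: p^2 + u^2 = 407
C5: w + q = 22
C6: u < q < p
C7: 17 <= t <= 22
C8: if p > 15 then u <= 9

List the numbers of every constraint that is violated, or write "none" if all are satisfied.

No — constraints 1, 4, 5, 8 are not satisfied.

C1: p + t = 35; 35 mod 6 = 5, not 0 — does not hold.
C2: t^2 + p^2 = 18^2 + 17^2 = 324 + 289 = 613 — holds.
C3: w = 10 is in {7, 10, 9, 15} — holds.
C4: p^2 + u^2 = 17^2 + 11^2 = 289 + 121 = 410, not 407 — does not hold.
C5: w + q = 10 + 15 = 25, not 22 — does not hold.
C6: values 11 < 15 < 17 — holds.
C7: t = 18 lies in [17, 22] — holds.
C8: p = 17 > 15, so we need u ≤ 9; but u = 11 > 9 — does not hold.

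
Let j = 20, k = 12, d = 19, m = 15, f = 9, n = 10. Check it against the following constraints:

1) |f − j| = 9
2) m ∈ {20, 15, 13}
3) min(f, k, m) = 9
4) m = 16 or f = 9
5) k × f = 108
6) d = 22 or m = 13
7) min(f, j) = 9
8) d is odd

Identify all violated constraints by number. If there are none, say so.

No — constraints 1 and 6 are not satisfied.

1) |9 − 20| = 11, not 9 — violated.
2) m = 15 is in {20, 15, 13} — satisfied.
3) min(9, 12, 15) = 9 — satisfied.
4) m = 15 ≠ 16, but f = 9 = 9 (second disjunct) — satisfied.
5) k × f = 12 × 9 = 108 — satisfied.
6) d = 19 ≠ 22 and m = 15 ≠ 13; both disjuncts false — violated.
7) min(9, 20) = 9 — satisfied.
8) d = 19 is odd — satisfied.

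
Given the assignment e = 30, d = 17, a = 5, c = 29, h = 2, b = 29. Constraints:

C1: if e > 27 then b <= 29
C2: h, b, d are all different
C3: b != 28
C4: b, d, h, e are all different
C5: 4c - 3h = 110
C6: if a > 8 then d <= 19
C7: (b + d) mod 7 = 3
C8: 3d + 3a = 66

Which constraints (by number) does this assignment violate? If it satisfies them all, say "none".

Constraint 7 does not hold.

C1: e = 30 > 27, so we need b ≤ 29; b = 29 ≤ 29 — holds.
C2: values 2, 29, 17 are pairwise distinct — holds.
C3: b = 29, and 29 ≠ 28 — holds.
C4: values 29, 17, 2, 30 are pairwise distinct — holds.
C5: 4c - 3h = 4(29) - 3(2) = 110 — holds.
C6: a = 5, not > 8; antecedent false, conditional vacuously true — holds.
C7: b + d = 46; 46 mod 7 = 4, not 3 — does not hold.
C8: 3d + 3a = 3(17) + 3(5) = 66 — holds.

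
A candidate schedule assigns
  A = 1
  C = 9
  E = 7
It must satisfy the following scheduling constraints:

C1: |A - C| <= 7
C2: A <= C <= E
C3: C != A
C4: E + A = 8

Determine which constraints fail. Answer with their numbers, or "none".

Violated: 1 and 2.

C1: |1 - 9| = 8; 8 > 7, exceeds bound 7  false
C2: values 1, 9, 7; C = 9 is not <= E = 7  false
C3: C = 9, A = 1; distinct  true
C4: E + A = 7 + 1 = 8  true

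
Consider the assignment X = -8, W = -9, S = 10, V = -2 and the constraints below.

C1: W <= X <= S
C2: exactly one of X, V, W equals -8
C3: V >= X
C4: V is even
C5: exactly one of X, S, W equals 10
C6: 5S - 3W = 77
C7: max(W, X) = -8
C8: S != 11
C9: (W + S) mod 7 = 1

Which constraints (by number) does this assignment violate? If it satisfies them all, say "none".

C1: values -9 <= -8 <= 10 — holds.
C2: X=-8, V=-2, W=-9; 1 of them equals -8 — holds.
C3: V = -2, X = -8; -2 ≥ -8 — holds.
C4: V = -2 is even — holds.
C5: X=-8, S=10, W=-9; 1 of them equals 10 — holds.
C6: 5S - 3W = 5(10) - 3(-9) = 77 — holds.
C7: max(-9, -8) = -8 — holds.
C8: S = 10, and 10 ≠ 11 — holds.
C9: W + S = 1; 1 mod 7 = 1 — holds.

Yes — all constraints hold.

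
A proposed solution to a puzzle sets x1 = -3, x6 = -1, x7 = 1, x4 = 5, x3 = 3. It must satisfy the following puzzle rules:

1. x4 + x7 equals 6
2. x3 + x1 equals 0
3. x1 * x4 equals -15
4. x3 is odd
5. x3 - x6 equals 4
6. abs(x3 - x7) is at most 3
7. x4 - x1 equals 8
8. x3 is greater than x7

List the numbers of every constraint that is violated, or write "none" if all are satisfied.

The assignment satisfies every constraint.

1. x4 + x7 = 5 + 1 = 6  yes
2. x3 + x1 = 3 + (-3) = 0  yes
3. x1 * x4 = -3 * 5 = -15  yes
4. x3 = 3 is odd  yes
5. x3 - x6 = 3 - (-1) = 4  yes
6. abs(3 - 1) = 2; 2 ≤ 3  yes
7. x4 - x1 = 5 - (-3) = 8  yes
8. x3 = 3, x7 = 1; 3 > 1  yes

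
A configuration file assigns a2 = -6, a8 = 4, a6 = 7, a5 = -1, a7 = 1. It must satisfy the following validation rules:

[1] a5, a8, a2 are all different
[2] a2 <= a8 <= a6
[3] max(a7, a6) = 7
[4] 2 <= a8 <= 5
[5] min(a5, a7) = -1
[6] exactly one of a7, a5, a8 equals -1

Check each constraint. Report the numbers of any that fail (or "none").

All constraints are satisfied.

[1] values -1, 4, -6 are pairwise distinct  holds
[2] values -6 <= 4 <= 7  holds
[3] max(1, 7) = 7  holds
[4] a8 = 4 lies in [2, 5]  holds
[5] min(-1, 1) = -1  holds
[6] a7=1, a5=-1, a8=4; 1 of them equals -1  holds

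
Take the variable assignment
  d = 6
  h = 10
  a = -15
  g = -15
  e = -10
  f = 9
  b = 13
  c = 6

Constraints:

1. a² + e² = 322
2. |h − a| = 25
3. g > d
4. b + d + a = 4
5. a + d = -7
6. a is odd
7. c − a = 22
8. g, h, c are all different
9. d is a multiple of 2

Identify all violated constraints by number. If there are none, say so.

1. a² + e² = (-15)² + (-10)² = 225 + 100 = 325, not 322 — violated.
2. |10 − (-15)| = 25 — satisfied.
3. g = -15, d = 6; -15 ≤ 6 (want >) — violated.
4. b + d + a = 13 + 6 + (-15) = 4 — satisfied.
5. a + d = -15 + 6 = -9, not -7 — violated.
6. a = -15 is odd — satisfied.
7. c − a = 6 − (-15) = 21, not 22 — violated.
8. values -15, 10, 6 are pairwise distinct — satisfied.
9. 6 / 2 = 3, so 2 divides 6 — satisfied.

Constraints 1, 3, 5, and 7 are violated.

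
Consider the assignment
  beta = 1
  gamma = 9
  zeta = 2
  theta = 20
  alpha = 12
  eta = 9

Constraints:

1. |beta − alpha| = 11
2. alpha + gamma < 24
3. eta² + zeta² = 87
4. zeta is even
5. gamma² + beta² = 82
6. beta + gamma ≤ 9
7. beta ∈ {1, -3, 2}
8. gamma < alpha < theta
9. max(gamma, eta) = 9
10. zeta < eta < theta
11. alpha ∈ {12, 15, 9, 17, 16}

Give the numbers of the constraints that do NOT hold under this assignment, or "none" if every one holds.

Constraints 3 and 6 do not hold.

1. |1 − 12| = 11 — OK.
2. alpha + gamma = 12 + 9 = 21; 21 < 24 — OK.
3. eta² + zeta² = 9² + 2² = 81 + 4 = 85, not 87 — violated.
4. zeta = 2 is even — OK.
5. gamma² + beta² = 9² + 1² = 81 + 1 = 82 — OK.
6. beta + gamma = 1 + 9 = 10; 10 > 9, bound 9 not met — violated.
7. beta = 1 is in {1, -3, 2} — OK.
8. values 9 < 12 < 20 — OK.
9. max(9, 9) = 9 — OK.
10. values 2 < 9 < 20 — OK.
11. alpha = 12 is in {12, 15, 9, 17, 16} — OK.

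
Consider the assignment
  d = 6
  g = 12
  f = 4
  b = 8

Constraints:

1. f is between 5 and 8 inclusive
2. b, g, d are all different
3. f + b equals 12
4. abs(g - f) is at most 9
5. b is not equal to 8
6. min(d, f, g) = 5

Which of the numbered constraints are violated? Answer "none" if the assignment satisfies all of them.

Constraints 1, 5, 6 are violated.

1. f = 4 is outside [5, 8] — does not hold.
2. values 8, 12, 6 are pairwise distinct — holds.
3. f + b = 4 + 8 = 12 — holds.
4. abs(12 - 4) = 8; 8 ≤ 9 — holds.
5. b = 8, but 8 is required to differ — does not hold.
6. min(6, 4, 12) = 4, not 5 — does not hold.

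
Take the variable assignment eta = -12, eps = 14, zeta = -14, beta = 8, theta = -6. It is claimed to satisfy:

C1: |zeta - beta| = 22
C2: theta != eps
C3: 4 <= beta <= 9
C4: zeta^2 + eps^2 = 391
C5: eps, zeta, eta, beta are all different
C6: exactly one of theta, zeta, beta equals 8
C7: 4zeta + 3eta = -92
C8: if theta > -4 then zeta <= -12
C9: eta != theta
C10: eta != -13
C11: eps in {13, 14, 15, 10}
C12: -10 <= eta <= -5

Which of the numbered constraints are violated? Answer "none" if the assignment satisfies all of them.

C1: |-14 - 8| = 22  yes
C2: theta = -6, eps = 14; distinct  yes
C3: beta = 8 lies in [4, 9]  yes
C4: zeta^2 + eps^2 = (-14)^2 + 14^2 = 196 + 196 = 392, not 391  no
C5: values 14, -14, -12, 8 are pairwise distinct  yes
C6: theta=-6, zeta=-14, beta=8; 1 of them equals 8  yes
C7: 4zeta + 3eta = 4(-14) + 3(-12) = -92  yes
C8: theta = -6, not > -4; antecedent false, conditional vacuously true  yes
C9: eta = -12, theta = -6; distinct  yes
C10: eta = -12, and -12 ≠ -13  yes
C11: eps = 14 is in {13, 14, 15, 10}  yes
C12: eta = -12 is outside [-10, -5]  no

Violated: 4, 12.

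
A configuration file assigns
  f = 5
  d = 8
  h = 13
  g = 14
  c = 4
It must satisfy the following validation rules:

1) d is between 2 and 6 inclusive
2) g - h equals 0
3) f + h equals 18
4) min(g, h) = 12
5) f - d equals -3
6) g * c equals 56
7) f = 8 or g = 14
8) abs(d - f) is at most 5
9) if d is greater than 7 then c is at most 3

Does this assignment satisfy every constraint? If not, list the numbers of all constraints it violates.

The assignment fails constraints 1, 2, 4, and 9.

1) d = 8 is outside [2, 6]  fails
2) g - h = 14 - 13 = 1, not 0  fails
3) f + h = 5 + 13 = 18  holds
4) min(14, 13) = 13, not 12  fails
5) f - d = 5 - 8 = -3  holds
6) g * c = 14 * 4 = 56  holds
7) f = 5 ≠ 8, but g = 14 = 14 (second disjunct)  holds
8) abs(8 - 5) = 3; 3 ≤ 5  holds
9) d = 8 > 7, so we need c ≤ 3; but c = 4 > 3  fails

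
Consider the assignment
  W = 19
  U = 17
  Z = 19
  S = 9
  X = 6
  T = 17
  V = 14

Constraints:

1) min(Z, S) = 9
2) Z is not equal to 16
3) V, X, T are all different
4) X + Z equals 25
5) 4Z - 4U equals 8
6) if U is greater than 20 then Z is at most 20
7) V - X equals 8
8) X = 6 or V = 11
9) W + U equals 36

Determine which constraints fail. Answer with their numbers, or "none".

No violations.

1) min(19, 9) = 9  ✓
2) Z = 19, and 19 ≠ 16  ✓
3) values 14, 6, 17 are pairwise distinct  ✓
4) X + Z = 6 + 19 = 25  ✓
5) 4Z - 4U = 4(19) - 4(17) = 8  ✓
6) U = 17, not > 20; antecedent false, conditional vacuously true  ✓
7) V - X = 14 - 6 = 8  ✓
8) X = 6 = 6 (first disjunct)  ✓
9) W + U = 19 + 17 = 36  ✓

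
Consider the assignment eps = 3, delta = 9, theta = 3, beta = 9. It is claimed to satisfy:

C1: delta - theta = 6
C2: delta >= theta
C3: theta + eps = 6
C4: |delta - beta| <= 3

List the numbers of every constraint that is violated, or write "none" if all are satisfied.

C1: delta - theta = 9 - 3 = 6 — holds.
C2: delta = 9, theta = 3; 9 ≥ 3 — holds.
C3: theta + eps = 3 + 3 = 6 — holds.
C4: |9 - 9| = 0; 0 ≤ 3 — holds.

No violations.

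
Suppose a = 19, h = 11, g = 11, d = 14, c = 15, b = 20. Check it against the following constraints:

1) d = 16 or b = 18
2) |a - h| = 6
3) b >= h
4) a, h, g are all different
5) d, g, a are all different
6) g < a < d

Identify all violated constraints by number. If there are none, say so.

No — constraints 1, 2, 4, and 6 are not satisfied.

1) d = 14 ≠ 16 and b = 20 ≠ 18; both disjuncts false  false
2) |19 - 11| = 8, not 6  false
3) b = 20, h = 11; 20 ≥ 11  true
4) h = g = 11, not all different  false
5) values 14, 11, 19 are pairwise distinct  true
6) values 11, 19, 14; a = 19 is not < d = 14  false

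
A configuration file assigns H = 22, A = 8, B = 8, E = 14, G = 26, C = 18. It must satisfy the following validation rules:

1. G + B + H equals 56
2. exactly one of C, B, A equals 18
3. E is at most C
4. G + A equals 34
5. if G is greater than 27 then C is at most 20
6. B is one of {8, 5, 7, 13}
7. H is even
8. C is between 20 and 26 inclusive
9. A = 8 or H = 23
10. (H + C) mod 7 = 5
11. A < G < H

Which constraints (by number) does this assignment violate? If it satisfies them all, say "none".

1. G + B + H = 26 + 8 + 22 = 56 — satisfied.
2. C=18, B=8, A=8; 1 of them equals 18 — satisfied.
3. E = 14, C = 18; 14 ≤ 18 — satisfied.
4. G + A = 26 + 8 = 34 — satisfied.
5. G = 26, not > 27; antecedent false, conditional vacuously true — satisfied.
6. B = 8 is in {8, 5, 7, 13} — satisfied.
7. H = 22 is even — satisfied.
8. C = 18 is outside [20, 26] — violated.
9. A = 8 = 8 (first disjunct) — satisfied.
10. H + C = 40; 40 mod 7 = 5 — satisfied.
11. values 8, 26, 22; G = 26 is not < H = 22 — violated.

No — constraints 8, 11 are not satisfied.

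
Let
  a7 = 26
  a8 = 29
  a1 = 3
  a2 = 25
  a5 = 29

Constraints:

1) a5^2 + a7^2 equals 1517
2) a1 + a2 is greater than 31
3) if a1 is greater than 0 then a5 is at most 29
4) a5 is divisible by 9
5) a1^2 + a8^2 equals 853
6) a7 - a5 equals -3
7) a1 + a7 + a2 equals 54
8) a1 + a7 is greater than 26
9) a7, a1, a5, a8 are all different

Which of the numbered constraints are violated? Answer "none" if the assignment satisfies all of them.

Constraints 2, 4, 5, 9 do not hold.

1) a5^2 + a7^2 = 29^2 + 26^2 = 841 + 676 = 1517 — satisfied.
2) a1 + a2 = 3 + 25 = 28; 28 ≤ 31, bound 31 not met — violated.
3) a1 = 3 > 0, so we need a5 ≤ 29; a5 = 29 ≤ 29 — satisfied.
4) 29 = 9*3 + 2, so 9 does not divide 29 — violated.
5) a1^2 + a8^2 = 3^2 + 29^2 = 9 + 841 = 850, not 853 — violated.
6) a7 - a5 = 26 - 29 = -3 — satisfied.
7) a1 + a7 + a2 = 3 + 26 + 25 = 54 — satisfied.
8) a1 + a7 = 3 + 26 = 29; 29 > 26 — satisfied.
9) a5 = a8 = 29, not all different — violated.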